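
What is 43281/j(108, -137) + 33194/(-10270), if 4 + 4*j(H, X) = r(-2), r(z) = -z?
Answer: -444512467/5135 ≈ -86565.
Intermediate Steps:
j(H, X) = -½ (j(H, X) = -1 + (-1*(-2))/4 = -1 + (¼)*2 = -1 + ½ = -½)
43281/j(108, -137) + 33194/(-10270) = 43281/(-½) + 33194/(-10270) = 43281*(-2) + 33194*(-1/10270) = -86562 - 16597/5135 = -444512467/5135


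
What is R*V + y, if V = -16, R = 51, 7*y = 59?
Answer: -5653/7 ≈ -807.57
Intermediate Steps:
y = 59/7 (y = (⅐)*59 = 59/7 ≈ 8.4286)
R*V + y = 51*(-16) + 59/7 = -816 + 59/7 = -5653/7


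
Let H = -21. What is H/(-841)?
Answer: 21/841 ≈ 0.024970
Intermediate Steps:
H/(-841) = -21/(-841) = -1/841*(-21) = 21/841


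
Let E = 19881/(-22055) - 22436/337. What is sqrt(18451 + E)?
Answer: 32*sqrt(991751143409345)/7432535 ≈ 135.59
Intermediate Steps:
E = -501525877/7432535 (E = 19881*(-1/22055) - 22436*1/337 = -19881/22055 - 22436/337 = -501525877/7432535 ≈ -67.477)
sqrt(18451 + E) = sqrt(18451 - 501525877/7432535) = sqrt(136636177408/7432535) = 32*sqrt(991751143409345)/7432535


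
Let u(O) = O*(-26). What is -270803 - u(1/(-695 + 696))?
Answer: -270777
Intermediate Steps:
u(O) = -26*O
-270803 - u(1/(-695 + 696)) = -270803 - (-26)/(-695 + 696) = -270803 - (-26)/1 = -270803 - (-26) = -270803 - 1*(-26) = -270803 + 26 = -270777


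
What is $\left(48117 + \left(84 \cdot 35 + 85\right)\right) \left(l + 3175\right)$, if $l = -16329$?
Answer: $-672721868$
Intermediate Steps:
$\left(48117 + \left(84 \cdot 35 + 85\right)\right) \left(l + 3175\right) = \left(48117 + \left(84 \cdot 35 + 85\right)\right) \left(-16329 + 3175\right) = \left(48117 + \left(2940 + 85\right)\right) \left(-13154\right) = \left(48117 + 3025\right) \left(-13154\right) = 51142 \left(-13154\right) = -672721868$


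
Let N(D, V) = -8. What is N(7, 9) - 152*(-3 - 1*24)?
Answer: 4096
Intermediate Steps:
N(7, 9) - 152*(-3 - 1*24) = -8 - 152*(-3 - 1*24) = -8 - 152*(-3 - 24) = -8 - 152*(-27) = -8 + 4104 = 4096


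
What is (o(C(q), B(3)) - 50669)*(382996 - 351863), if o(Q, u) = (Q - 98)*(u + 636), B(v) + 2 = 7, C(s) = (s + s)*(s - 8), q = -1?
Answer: -3173978217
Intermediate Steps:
C(s) = 2*s*(-8 + s) (C(s) = (2*s)*(-8 + s) = 2*s*(-8 + s))
B(v) = 5 (B(v) = -2 + 7 = 5)
o(Q, u) = (-98 + Q)*(636 + u)
(o(C(q), B(3)) - 50669)*(382996 - 351863) = ((-62328 - 98*5 + 636*(2*(-1)*(-8 - 1)) + (2*(-1)*(-8 - 1))*5) - 50669)*(382996 - 351863) = ((-62328 - 490 + 636*(2*(-1)*(-9)) + (2*(-1)*(-9))*5) - 50669)*31133 = ((-62328 - 490 + 636*18 + 18*5) - 50669)*31133 = ((-62328 - 490 + 11448 + 90) - 50669)*31133 = (-51280 - 50669)*31133 = -101949*31133 = -3173978217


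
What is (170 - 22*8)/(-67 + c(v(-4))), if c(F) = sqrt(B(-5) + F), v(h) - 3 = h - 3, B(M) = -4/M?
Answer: 670/7487 + 8*I*sqrt(5)/7487 ≈ 0.089488 + 0.0023893*I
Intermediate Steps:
v(h) = h (v(h) = 3 + (h - 3) = 3 + (-3 + h) = h)
c(F) = sqrt(4/5 + F) (c(F) = sqrt(-4/(-5) + F) = sqrt(-4*(-1/5) + F) = sqrt(4/5 + F))
(170 - 22*8)/(-67 + c(v(-4))) = (170 - 22*8)/(-67 + sqrt(20 + 25*(-4))/5) = (170 - 176)/(-67 + sqrt(20 - 100)/5) = -6/(-67 + sqrt(-80)/5) = -6/(-67 + (4*I*sqrt(5))/5) = -6/(-67 + 4*I*sqrt(5)/5)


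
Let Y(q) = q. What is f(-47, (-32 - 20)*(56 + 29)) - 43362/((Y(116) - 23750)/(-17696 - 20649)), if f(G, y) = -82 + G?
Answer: -92542482/1313 ≈ -70482.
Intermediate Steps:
f(-47, (-32 - 20)*(56 + 29)) - 43362/((Y(116) - 23750)/(-17696 - 20649)) = (-82 - 47) - 43362/((116 - 23750)/(-17696 - 20649)) = -129 - 43362/((-23634/(-38345))) = -129 - 43362/((-23634*(-1/38345))) = -129 - 43362/23634/38345 = -129 - 43362*38345/23634 = -129 - 1*92373105/1313 = -129 - 92373105/1313 = -92542482/1313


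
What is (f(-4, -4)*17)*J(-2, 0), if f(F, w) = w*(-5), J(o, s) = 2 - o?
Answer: 1360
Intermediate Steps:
f(F, w) = -5*w
(f(-4, -4)*17)*J(-2, 0) = (-5*(-4)*17)*(2 - 1*(-2)) = (20*17)*(2 + 2) = 340*4 = 1360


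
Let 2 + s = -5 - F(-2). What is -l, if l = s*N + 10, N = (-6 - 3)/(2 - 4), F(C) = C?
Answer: 25/2 ≈ 12.500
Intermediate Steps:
N = 9/2 (N = -9/(-2) = -9*(-½) = 9/2 ≈ 4.5000)
s = -5 (s = -2 + (-5 - 1*(-2)) = -2 + (-5 + 2) = -2 - 3 = -5)
l = -25/2 (l = -5*9/2 + 10 = -45/2 + 10 = -25/2 ≈ -12.500)
-l = -1*(-25/2) = 25/2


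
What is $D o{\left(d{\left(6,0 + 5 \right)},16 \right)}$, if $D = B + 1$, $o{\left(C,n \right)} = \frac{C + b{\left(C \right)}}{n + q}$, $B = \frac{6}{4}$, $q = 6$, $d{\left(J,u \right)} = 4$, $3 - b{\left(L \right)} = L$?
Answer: $\frac{15}{44} \approx 0.34091$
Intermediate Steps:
$b{\left(L \right)} = 3 - L$
$B = \frac{3}{2}$ ($B = 6 \cdot \frac{1}{4} = \frac{3}{2} \approx 1.5$)
$o{\left(C,n \right)} = \frac{3}{6 + n}$ ($o{\left(C,n \right)} = \frac{C - \left(-3 + C\right)}{n + 6} = \frac{3}{6 + n}$)
$D = \frac{5}{2}$ ($D = \frac{3}{2} + 1 = \frac{5}{2} \approx 2.5$)
$D o{\left(d{\left(6,0 + 5 \right)},16 \right)} = \frac{5 \frac{3}{6 + 16}}{2} = \frac{5 \cdot \frac{3}{22}}{2} = \frac{5 \cdot 3 \cdot \frac{1}{22}}{2} = \frac{5}{2} \cdot \frac{3}{22} = \frac{15}{44}$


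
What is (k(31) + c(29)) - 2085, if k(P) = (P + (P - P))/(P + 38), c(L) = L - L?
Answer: -143834/69 ≈ -2084.6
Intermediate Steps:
c(L) = 0
k(P) = P/(38 + P) (k(P) = (P + 0)/(38 + P) = P/(38 + P))
(k(31) + c(29)) - 2085 = (31/(38 + 31) + 0) - 2085 = (31/69 + 0) - 2085 = 31/69 - 2085 = -143834/69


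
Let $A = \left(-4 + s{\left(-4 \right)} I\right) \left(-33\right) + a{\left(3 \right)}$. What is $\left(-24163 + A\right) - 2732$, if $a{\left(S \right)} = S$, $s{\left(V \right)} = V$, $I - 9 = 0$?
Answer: $-25572$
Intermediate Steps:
$I = 9$ ($I = 9 + 0 = 9$)
$A = 1323$ ($A = \left(-4 - 36\right) \left(-33\right) + 3 = \left(-40\right) \left(-33\right) + 3 = 1320 + 3 = 1323$)
$\left(-24163 + A\right) - 2732 = \left(-24163 + 1323\right) - 2732 = -22840 - 2732 = -25572$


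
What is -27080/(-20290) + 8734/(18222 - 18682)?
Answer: -8237803/466670 ≈ -17.652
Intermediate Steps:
-27080/(-20290) + 8734/(18222 - 18682) = -27080*(-1/20290) + 8734/(-460) = 2708/2029 + 8734*(-1/460) = 2708/2029 - 4367/230 = -8237803/466670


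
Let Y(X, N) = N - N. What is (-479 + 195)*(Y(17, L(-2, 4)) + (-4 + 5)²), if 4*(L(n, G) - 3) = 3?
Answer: -284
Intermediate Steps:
L(n, G) = 15/4 (L(n, G) = 3 + (¼)*3 = 3 + ¾ = 15/4)
Y(X, N) = 0
(-479 + 195)*(Y(17, L(-2, 4)) + (-4 + 5)²) = (-479 + 195)*(0 + (-4 + 5)²) = -284*(0 + 1²) = -284*(0 + 1) = -284*1 = -284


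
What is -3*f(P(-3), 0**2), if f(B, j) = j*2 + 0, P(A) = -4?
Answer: 0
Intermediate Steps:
f(B, j) = 2*j (f(B, j) = 2*j + 0 = 2*j)
-3*f(P(-3), 0**2) = -6*0**2 = -6*0 = -3*0 = 0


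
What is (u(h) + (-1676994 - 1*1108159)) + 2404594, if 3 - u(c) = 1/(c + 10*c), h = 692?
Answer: -2896792273/7612 ≈ -3.8056e+5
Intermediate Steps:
u(c) = 3 - 1/(11*c) (u(c) = 3 - 1/(c + 10*c) = 3 - 1/(11*c))
(u(h) + (-1676994 - 1*1108159)) + 2404594 = ((3 - 1/11/692) + (-1676994 - 1*1108159)) + 2404594 = ((3 - 1/11*1/692) + (-1676994 - 1108159)) + 2404594 = ((3 - 1/7612) - 2785153) + 2404594 = (22835/7612 - 2785153) + 2404594 = -21200561801/7612 + 2404594 = -2896792273/7612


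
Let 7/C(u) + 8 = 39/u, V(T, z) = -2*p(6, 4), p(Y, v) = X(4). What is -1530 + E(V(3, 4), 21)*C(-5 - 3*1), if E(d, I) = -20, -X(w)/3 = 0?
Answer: -156470/103 ≈ -1519.1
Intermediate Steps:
X(w) = 0 (X(w) = -3*0 = 0)
p(Y, v) = 0
V(T, z) = 0 (V(T, z) = -2*0 = 0)
C(u) = 7/(-8 + 39/u)
-1530 + E(V(3, 4), 21)*C(-5 - 3*1) = -1530 - (-140)*(-5 - 3*1)/(-39 + 8*(-5 - 3*1)) = -1530 - (-140)*(-5 - 3)/(-39 + 8*(-5 - 3)) = -1530 - (-140)*(-8)/(-39 + 8*(-8)) = -1530 - (-140)*(-8)/(-39 - 64) = -1530 - (-140)*(-8)/(-103) = -1530 - (-140)*(-8)*(-1)/103 = -1530 - 20*(-56/103) = -1530 + 1120/103 = -156470/103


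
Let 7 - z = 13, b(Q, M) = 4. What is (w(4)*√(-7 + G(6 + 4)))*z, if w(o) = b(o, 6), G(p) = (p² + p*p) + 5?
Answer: -72*√22 ≈ -337.71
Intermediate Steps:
G(p) = 5 + 2*p² (G(p) = (p² + p²) + 5 = 2*p² + 5 = 5 + 2*p²)
w(o) = 4
z = -6 (z = 7 - 1*13 = 7 - 13 = -6)
(w(4)*√(-7 + G(6 + 4)))*z = (4*√(-7 + (5 + 2*(6 + 4)²)))*(-6) = (4*√(-7 + (5 + 2*10²)))*(-6) = (4*√(-7 + (5 + 2*100)))*(-6) = (4*√(-7 + (5 + 200)))*(-6) = (4*√(-7 + 205))*(-6) = (4*√198)*(-6) = (4*(3*√22))*(-6) = (12*√22)*(-6) = -72*√22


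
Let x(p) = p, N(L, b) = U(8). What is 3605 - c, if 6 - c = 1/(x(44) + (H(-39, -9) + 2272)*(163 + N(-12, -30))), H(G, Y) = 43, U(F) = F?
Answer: 1424876492/395909 ≈ 3599.0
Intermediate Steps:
N(L, b) = 8
c = 2375453/395909 (c = 6 - 1/(44 + (43 + 2272)*(163 + 8)) = 6 - 1/(44 + 2315*171) = 6 - 1/(44 + 395865) = 6 - 1/395909 = 2375453/395909 ≈ 6.0000)
3605 - c = 3605 - 1*2375453/395909 = 3605 - 2375453/395909 = 1424876492/395909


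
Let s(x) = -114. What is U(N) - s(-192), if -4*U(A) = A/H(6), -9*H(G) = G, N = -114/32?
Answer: 14421/128 ≈ 112.66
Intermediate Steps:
N = -57/16 (N = -114*1/32 = -57/16 ≈ -3.5625)
H(G) = -G/9
U(A) = 3*A/8 (U(A) = -A/(4*((-⅑*6))) = -A/(4*(-⅔)) = -A*(-3)/(4*2) = -(-3)*A/8 = 3*A/8)
U(N) - s(-192) = (3/8)*(-57/16) - 1*(-114) = -171/128 + 114 = 14421/128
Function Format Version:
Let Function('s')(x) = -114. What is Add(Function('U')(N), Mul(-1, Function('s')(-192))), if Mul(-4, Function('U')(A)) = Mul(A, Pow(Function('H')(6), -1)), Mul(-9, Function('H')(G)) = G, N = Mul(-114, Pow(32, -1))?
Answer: Rational(14421, 128) ≈ 112.66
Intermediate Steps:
N = Rational(-57, 16) (N = Mul(-114, Rational(1, 32)) = Rational(-57, 16) ≈ -3.5625)
Function('H')(G) = Mul(Rational(-1, 9), G)
Function('U')(A) = Mul(Rational(3, 8), A) (Function('U')(A) = Mul(Rational(-1, 4), Mul(A, Pow(Mul(Rational(-1, 9), 6), -1))) = Mul(Rational(-1, 4), Mul(A, Pow(Rational(-2, 3), -1))) = Mul(Rational(-1, 4), Mul(A, Rational(-3, 2))) = Mul(Rational(-1, 4), Mul(Rational(-3, 2), A)) = Mul(Rational(3, 8), A))
Add(Function('U')(N), Mul(-1, Function('s')(-192))) = Add(Mul(Rational(3, 8), Rational(-57, 16)), Mul(-1, -114)) = Add(Rational(-171, 128), 114) = Rational(14421, 128)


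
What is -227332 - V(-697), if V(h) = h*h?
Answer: -713141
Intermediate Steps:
V(h) = h**2
-227332 - V(-697) = -227332 - 1*(-697)**2 = -227332 - 1*485809 = -227332 - 485809 = -713141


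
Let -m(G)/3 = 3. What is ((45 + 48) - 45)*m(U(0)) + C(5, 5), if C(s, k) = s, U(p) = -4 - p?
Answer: -427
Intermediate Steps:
m(G) = -9 (m(G) = -3*3 = -9)
((45 + 48) - 45)*m(U(0)) + C(5, 5) = ((45 + 48) - 45)*(-9) + 5 = (93 - 45)*(-9) + 5 = 48*(-9) + 5 = -432 + 5 = -427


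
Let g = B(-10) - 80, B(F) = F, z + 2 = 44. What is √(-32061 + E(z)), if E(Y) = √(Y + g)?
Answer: √(-32061 + 4*I*√3) ≈ 0.019 + 179.06*I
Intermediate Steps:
z = 42 (z = -2 + 44 = 42)
g = -90 (g = -10 - 80 = -90)
E(Y) = √(-90 + Y) (E(Y) = √(Y - 90) = √(-90 + Y))
√(-32061 + E(z)) = √(-32061 + √(-90 + 42)) = √(-32061 + √(-48)) = √(-32061 + 4*I*√3)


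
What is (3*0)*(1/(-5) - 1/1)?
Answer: 0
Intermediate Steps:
(3*0)*(1/(-5) - 1/1) = 0*(1*(-1/5) - 1*1) = 0*(-1/5 - 1) = 0*(-6/5) = 0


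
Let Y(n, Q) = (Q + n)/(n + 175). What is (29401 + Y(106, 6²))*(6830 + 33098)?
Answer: 329878068744/281 ≈ 1.1739e+9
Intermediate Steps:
Y(n, Q) = (Q + n)/(175 + n)
(29401 + Y(106, 6²))*(6830 + 33098) = (29401 + (6² + 106)/(175 + 106))*(6830 + 33098) = (29401 + (36 + 106)/281)*39928 = (29401 + (1/281)*142)*39928 = (29401 + 142/281)*39928 = (8261823/281)*39928 = 329878068744/281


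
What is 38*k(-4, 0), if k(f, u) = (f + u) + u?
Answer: -152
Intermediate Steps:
k(f, u) = f + 2*u
38*k(-4, 0) = 38*(-4 + 2*0) = 38*(-4 + 0) = 38*(-4) = -152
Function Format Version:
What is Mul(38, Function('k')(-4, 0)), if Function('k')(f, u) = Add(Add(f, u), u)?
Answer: -152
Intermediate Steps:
Function('k')(f, u) = Add(f, Mul(2, u))
Mul(38, Function('k')(-4, 0)) = Mul(38, Add(-4, Mul(2, 0))) = Mul(38, Add(-4, 0)) = Mul(38, -4) = -152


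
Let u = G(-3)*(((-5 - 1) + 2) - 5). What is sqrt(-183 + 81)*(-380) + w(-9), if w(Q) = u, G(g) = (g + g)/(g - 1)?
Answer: -27/2 - 380*I*sqrt(102) ≈ -13.5 - 3837.8*I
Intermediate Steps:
G(g) = 2*g/(-1 + g) (G(g) = (2*g)/(-1 + g) = 2*g/(-1 + g))
u = -27/2 (u = (2*(-3)/(-1 - 3))*(((-5 - 1) + 2) - 5) = (2*(-3)/(-4))*((-6 + 2) - 5) = (2*(-3)*(-1/4))*(-4 - 5) = (3/2)*(-9) = -27/2 ≈ -13.500)
w(Q) = -27/2
sqrt(-183 + 81)*(-380) + w(-9) = sqrt(-183 + 81)*(-380) - 27/2 = sqrt(-102)*(-380) - 27/2 = (I*sqrt(102))*(-380) - 27/2 = -380*I*sqrt(102) - 27/2 = -27/2 - 380*I*sqrt(102)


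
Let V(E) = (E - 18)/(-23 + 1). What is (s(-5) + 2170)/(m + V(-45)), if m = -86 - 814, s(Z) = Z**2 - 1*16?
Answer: -47938/19737 ≈ -2.4288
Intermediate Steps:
V(E) = 9/11 - E/22 (V(E) = (-18 + E)/(-22) = (-18 + E)*(-1/22) = 9/11 - E/22)
s(Z) = -16 + Z**2 (s(Z) = Z**2 - 16 = -16 + Z**2)
m = -900
(s(-5) + 2170)/(m + V(-45)) = ((-16 + (-5)**2) + 2170)/(-900 + (9/11 - 1/22*(-45))) = ((-16 + 25) + 2170)/(-900 + (9/11 + 45/22)) = (9 + 2170)/(-900 + 63/22) = 2179/(-19737/22) = 2179*(-22/19737) = -47938/19737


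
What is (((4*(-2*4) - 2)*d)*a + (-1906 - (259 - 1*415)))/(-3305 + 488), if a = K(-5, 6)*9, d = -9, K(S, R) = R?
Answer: -14774/2817 ≈ -5.2446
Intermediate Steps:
a = 54 (a = 6*9 = 54)
(((4*(-2*4) - 2)*d)*a + (-1906 - (259 - 1*415)))/(-3305 + 488) = (((4*(-2*4) - 2)*(-9))*54 + (-1906 - (259 - 1*415)))/(-3305 + 488) = (((4*(-8) - 2)*(-9))*54 + (-1906 - (259 - 415)))/(-2817) = (((-32 - 2)*(-9))*54 + (-1906 - 1*(-156)))*(-1/2817) = (-34*(-9)*54 + (-1906 + 156))*(-1/2817) = (306*54 - 1750)*(-1/2817) = (16524 - 1750)*(-1/2817) = 14774*(-1/2817) = -14774/2817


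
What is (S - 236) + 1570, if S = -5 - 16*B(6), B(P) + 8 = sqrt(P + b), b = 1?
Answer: 1457 - 16*sqrt(7) ≈ 1414.7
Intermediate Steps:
B(P) = -8 + sqrt(1 + P) (B(P) = -8 + sqrt(P + 1) = -8 + sqrt(1 + P))
S = 123 - 16*sqrt(7) (S = -5 - 16*(-8 + sqrt(1 + 6)) = -5 - 16*(-8 + sqrt(7)) = -5 + (128 - 16*sqrt(7)) = 123 - 16*sqrt(7) ≈ 80.668)
(S - 236) + 1570 = ((123 - 16*sqrt(7)) - 236) + 1570 = (-113 - 16*sqrt(7)) + 1570 = 1457 - 16*sqrt(7)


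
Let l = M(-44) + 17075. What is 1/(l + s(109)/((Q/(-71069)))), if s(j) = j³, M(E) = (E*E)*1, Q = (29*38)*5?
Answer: -5510/91931665391 ≈ -5.9936e-8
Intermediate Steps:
Q = 5510 (Q = 1102*5 = 5510)
M(E) = E² (M(E) = E²*1 = E²)
l = 19011 (l = (-44)² + 17075 = 1936 + 17075 = 19011)
1/(l + s(109)/((Q/(-71069)))) = 1/(19011 + 109³/((5510/(-71069)))) = 1/(19011 + 1295029/((5510*(-1/71069)))) = 1/(19011 + 1295029/(-5510/71069)) = 1/(19011 + 1295029*(-71069/5510)) = 1/(19011 - 92036416001/5510) = 1/(-91931665391/5510) = -5510/91931665391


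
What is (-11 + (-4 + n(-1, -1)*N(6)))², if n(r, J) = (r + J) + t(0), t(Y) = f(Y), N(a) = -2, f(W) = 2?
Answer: 225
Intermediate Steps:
t(Y) = 2
n(r, J) = 2 + J + r (n(r, J) = (r + J) + 2 = (J + r) + 2 = 2 + J + r)
(-11 + (-4 + n(-1, -1)*N(6)))² = (-11 + (-4 + (2 - 1 - 1)*(-2)))² = (-11 + (-4 + 0*(-2)))² = (-11 + (-4 + 0))² = (-11 - 4)² = (-15)² = 225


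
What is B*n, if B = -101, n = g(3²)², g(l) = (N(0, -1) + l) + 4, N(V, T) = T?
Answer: -14544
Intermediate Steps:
g(l) = 3 + l (g(l) = (-1 + l) + 4 = 3 + l)
n = 144 (n = (3 + 3²)² = (3 + 9)² = 12² = 144)
B*n = -101*144 = -14544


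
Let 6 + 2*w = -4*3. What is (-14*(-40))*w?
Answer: -5040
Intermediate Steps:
w = -9 (w = -3 + (-4*3)/2 = -3 + (1/2)*(-12) = -3 - 6 = -9)
(-14*(-40))*w = -14*(-40)*(-9) = 560*(-9) = -5040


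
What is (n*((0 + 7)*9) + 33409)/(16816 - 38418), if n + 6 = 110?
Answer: -39961/21602 ≈ -1.8499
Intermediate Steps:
n = 104 (n = -6 + 110 = 104)
(n*((0 + 7)*9) + 33409)/(16816 - 38418) = (104*((0 + 7)*9) + 33409)/(16816 - 38418) = (104*(7*9) + 33409)/(-21602) = (104*63 + 33409)*(-1/21602) = (6552 + 33409)*(-1/21602) = 39961*(-1/21602) = -39961/21602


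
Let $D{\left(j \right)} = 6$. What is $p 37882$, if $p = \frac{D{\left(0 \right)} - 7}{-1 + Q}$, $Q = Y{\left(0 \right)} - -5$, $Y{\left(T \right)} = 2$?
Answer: $- \frac{18941}{3} \approx -6313.7$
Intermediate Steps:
$Q = 7$ ($Q = 2 - -5 = 2 + 5 = 7$)
$p = - \frac{1}{6}$ ($p = \frac{6 - 7}{-1 + 7} = - \frac{1}{6} \approx -0.16667$)
$p 37882 = \left(- \frac{1}{6}\right) 37882 = - \frac{18941}{3}$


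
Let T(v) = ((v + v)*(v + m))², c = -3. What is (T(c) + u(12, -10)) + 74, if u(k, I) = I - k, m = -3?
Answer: 1348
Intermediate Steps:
T(v) = 4*v²*(-3 + v)² (T(v) = ((v + v)*(v - 3))² = ((2*v)*(-3 + v))² = (2*v*(-3 + v))² = 4*v²*(-3 + v)²)
(T(c) + u(12, -10)) + 74 = (4*(-3)²*(-3 - 3)² + (-10 - 1*12)) + 74 = (4*9*(-6)² + (-10 - 12)) + 74 = (4*9*36 - 22) + 74 = (1296 - 22) + 74 = 1274 + 74 = 1348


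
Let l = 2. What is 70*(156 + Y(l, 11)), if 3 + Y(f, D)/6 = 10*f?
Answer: 18060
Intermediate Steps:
Y(f, D) = -18 + 60*f (Y(f, D) = -18 + 6*(10*f) = -18 + 60*f)
70*(156 + Y(l, 11)) = 70*(156 + (-18 + 60*2)) = 70*(156 + (-18 + 120)) = 70*(156 + 102) = 70*258 = 18060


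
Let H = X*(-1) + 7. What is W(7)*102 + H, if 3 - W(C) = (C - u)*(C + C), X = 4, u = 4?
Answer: -3975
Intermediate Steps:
W(C) = 3 - 2*C*(-4 + C) (W(C) = 3 - (C - 1*4)*(C + C) = 3 - (C - 4)*2*C = 3 - (-4 + C)*2*C = 3 - 2*C*(-4 + C))
H = 3 (H = 4*(-1) + 7 = -4 + 7 = 3)
W(7)*102 + H = (3 - 2*7² + 8*7)*102 + 3 = (3 - 2*49 + 56)*102 + 3 = (3 - 98 + 56)*102 + 3 = -39*102 + 3 = -3978 + 3 = -3975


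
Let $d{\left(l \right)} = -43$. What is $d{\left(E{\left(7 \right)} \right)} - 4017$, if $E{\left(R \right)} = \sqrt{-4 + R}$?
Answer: $-4060$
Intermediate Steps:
$d{\left(E{\left(7 \right)} \right)} - 4017 = -43 - 4017 = -4060$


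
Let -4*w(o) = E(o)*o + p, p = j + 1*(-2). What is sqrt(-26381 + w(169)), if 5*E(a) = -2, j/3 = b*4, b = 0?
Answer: I*sqrt(659090)/5 ≈ 162.37*I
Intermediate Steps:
j = 0 (j = 3*(0*4) = 3*0 = 0)
E(a) = -2/5 (E(a) = (1/5)*(-2) = -2/5)
p = -2 (p = 0 + 1*(-2) = 0 - 2 = -2)
w(o) = 1/2 + o/10 (w(o) = -(-2*o/5 - 2)/4 = -(-2 - 2*o/5)/4 = 1/2 + o/10)
sqrt(-26381 + w(169)) = sqrt(-26381 + (1/2 + (1/10)*169)) = sqrt(-26381 + (1/2 + 169/10)) = sqrt(-26381 + 87/5) = sqrt(-131818/5) = I*sqrt(659090)/5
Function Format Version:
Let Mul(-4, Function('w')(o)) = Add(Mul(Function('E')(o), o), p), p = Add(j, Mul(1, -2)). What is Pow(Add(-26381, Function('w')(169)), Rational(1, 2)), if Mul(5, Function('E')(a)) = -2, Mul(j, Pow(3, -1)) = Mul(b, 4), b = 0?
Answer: Mul(Rational(1, 5), I, Pow(659090, Rational(1, 2))) ≈ Mul(162.37, I)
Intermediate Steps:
j = 0 (j = Mul(3, Mul(0, 4)) = Mul(3, 0) = 0)
Function('E')(a) = Rational(-2, 5) (Function('E')(a) = Mul(Rational(1, 5), -2) = Rational(-2, 5))
p = -2 (p = Add(0, Mul(1, -2)) = Add(0, -2) = -2)
Function('w')(o) = Add(Rational(1, 2), Mul(Rational(1, 10), o)) (Function('w')(o) = Mul(Rational(-1, 4), Add(Mul(Rational(-2, 5), o), -2)) = Mul(Rational(-1, 4), Add(-2, Mul(Rational(-2, 5), o))) = Add(Rational(1, 2), Mul(Rational(1, 10), o)))
Pow(Add(-26381, Function('w')(169)), Rational(1, 2)) = Pow(Add(-26381, Add(Rational(1, 2), Mul(Rational(1, 10), 169))), Rational(1, 2)) = Pow(Add(-26381, Add(Rational(1, 2), Rational(169, 10))), Rational(1, 2)) = Pow(Add(-26381, Rational(87, 5)), Rational(1, 2)) = Pow(Rational(-131818, 5), Rational(1, 2)) = Mul(Rational(1, 5), I, Pow(659090, Rational(1, 2)))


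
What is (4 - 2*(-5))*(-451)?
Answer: -6314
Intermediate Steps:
(4 - 2*(-5))*(-451) = (4 + 10)*(-451) = 14*(-451) = -6314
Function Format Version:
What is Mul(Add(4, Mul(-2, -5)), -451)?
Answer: -6314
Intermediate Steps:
Mul(Add(4, Mul(-2, -5)), -451) = Mul(Add(4, 10), -451) = Mul(14, -451) = -6314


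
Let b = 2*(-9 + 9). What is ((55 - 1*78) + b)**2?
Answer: 529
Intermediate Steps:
b = 0 (b = 2*0 = 0)
((55 - 1*78) + b)**2 = ((55 - 1*78) + 0)**2 = ((55 - 78) + 0)**2 = (-23 + 0)**2 = (-23)**2 = 529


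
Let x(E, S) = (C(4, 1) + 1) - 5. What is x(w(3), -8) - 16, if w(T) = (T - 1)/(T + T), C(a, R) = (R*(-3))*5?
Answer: -35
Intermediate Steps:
C(a, R) = -15*R (C(a, R) = -3*R*5 = -15*R)
w(T) = (-1 + T)/(2*T) (w(T) = (-1 + T)/((2*T)) = (-1 + T)*(1/(2*T)) = (-1 + T)/(2*T))
x(E, S) = -19 (x(E, S) = (-15*1 + 1) - 5 = (-15 + 1) - 5 = -14 - 5 = -19)
x(w(3), -8) - 16 = -19 - 16 = -35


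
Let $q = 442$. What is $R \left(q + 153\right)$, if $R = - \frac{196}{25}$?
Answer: $- \frac{23324}{5} \approx -4664.8$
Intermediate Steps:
$R = - \frac{196}{25}$ ($R = \left(-196\right) \frac{1}{25} = - \frac{196}{25} \approx -7.84$)
$R \left(q + 153\right) = - \frac{196 \left(442 + 153\right)}{25} = \left(- \frac{196}{25}\right) 595 = - \frac{23324}{5}$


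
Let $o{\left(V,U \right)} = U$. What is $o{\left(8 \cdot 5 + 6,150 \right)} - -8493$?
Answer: $8643$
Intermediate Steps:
$o{\left(8 \cdot 5 + 6,150 \right)} - -8493 = 150 - -8493 = 150 + 8493 = 8643$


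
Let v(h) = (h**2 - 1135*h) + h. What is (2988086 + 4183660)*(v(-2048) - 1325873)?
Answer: 37227550956798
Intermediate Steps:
v(h) = h**2 - 1134*h
(2988086 + 4183660)*(v(-2048) - 1325873) = (2988086 + 4183660)*(-2048*(-1134 - 2048) - 1325873) = 7171746*(-2048*(-3182) - 1325873) = 7171746*(6516736 - 1325873) = 7171746*5190863 = 37227550956798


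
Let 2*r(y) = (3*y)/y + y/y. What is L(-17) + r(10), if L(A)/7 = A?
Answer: -117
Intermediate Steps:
r(y) = 2 (r(y) = ((3*y)/y + y/y)/2 = (3 + 1)/2 = (1/2)*4 = 2)
L(A) = 7*A
L(-17) + r(10) = 7*(-17) + 2 = -119 + 2 = -117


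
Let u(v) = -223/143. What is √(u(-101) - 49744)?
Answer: I*√1017246945/143 ≈ 223.04*I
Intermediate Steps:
u(v) = -223/143 (u(v) = -223*1/143 = -223/143)
√(u(-101) - 49744) = √(-223/143 - 49744) = √(-7113615/143) = I*√1017246945/143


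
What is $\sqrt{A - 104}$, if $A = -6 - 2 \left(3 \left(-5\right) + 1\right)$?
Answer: $i \sqrt{82} \approx 9.0554 i$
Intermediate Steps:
$A = 22$ ($A = -6 - 2 \left(-15 + 1\right) = -6 - -28 = -6 + 28 = 22$)
$\sqrt{A - 104} = \sqrt{22 - 104} = \sqrt{-82} = i \sqrt{82}$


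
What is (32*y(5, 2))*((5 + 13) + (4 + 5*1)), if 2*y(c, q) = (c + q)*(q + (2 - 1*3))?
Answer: 3024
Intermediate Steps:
y(c, q) = (-1 + q)*(c + q)/2 (y(c, q) = ((c + q)*(q + (2 - 1*3)))/2 = ((c + q)*(q + (2 - 3)))/2 = ((c + q)*(q - 1))/2 = ((c + q)*(-1 + q))/2 = ((-1 + q)*(c + q))/2 = (-1 + q)*(c + q)/2)
(32*y(5, 2))*((5 + 13) + (4 + 5*1)) = (32*((1/2)*2**2 - 1/2*5 - 1/2*2 + (1/2)*5*2))*((5 + 13) + (4 + 5*1)) = (32*((1/2)*4 - 5/2 - 1 + 5))*(18 + (4 + 5)) = (32*(2 - 5/2 - 1 + 5))*(18 + 9) = (32*(7/2))*27 = 112*27 = 3024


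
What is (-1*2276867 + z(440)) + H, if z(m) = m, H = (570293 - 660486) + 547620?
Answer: -1819000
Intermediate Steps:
H = 457427 (H = -90193 + 547620 = 457427)
(-1*2276867 + z(440)) + H = (-1*2276867 + 440) + 457427 = (-2276867 + 440) + 457427 = -2276427 + 457427 = -1819000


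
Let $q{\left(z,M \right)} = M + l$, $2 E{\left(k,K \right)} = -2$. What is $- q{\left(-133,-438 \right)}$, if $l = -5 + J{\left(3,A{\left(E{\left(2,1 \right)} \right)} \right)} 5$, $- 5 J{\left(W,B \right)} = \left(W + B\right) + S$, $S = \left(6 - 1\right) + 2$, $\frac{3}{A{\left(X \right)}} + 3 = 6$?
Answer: $454$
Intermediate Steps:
$E{\left(k,K \right)} = -1$ ($E{\left(k,K \right)} = \frac{1}{2} \left(-2\right) = -1$)
$A{\left(X \right)} = 1$ ($A{\left(X \right)} = \frac{3}{-3 + 6} = \frac{3}{3} = 3 \cdot \frac{1}{3} = 1$)
$S = 7$ ($S = 5 + 2 = 7$)
$J{\left(W,B \right)} = - \frac{7}{5} - \frac{B}{5} - \frac{W}{5}$ ($J{\left(W,B \right)} = - \frac{\left(W + B\right) + 7}{5} = - \frac{\left(B + W\right) + 7}{5} = - \frac{7 + B + W}{5} = - \frac{7}{5} - \frac{B}{5} - \frac{W}{5}$)
$l = -16$ ($l = -5 + \left(- \frac{7}{5} - \frac{1}{5} - \frac{3}{5}\right) 5 = -5 - 11 = -16$)
$q{\left(z,M \right)} = -16 + M$ ($q{\left(z,M \right)} = M - 16 = -16 + M$)
$- q{\left(-133,-438 \right)} = - (-16 - 438) = \left(-1\right) \left(-454\right) = 454$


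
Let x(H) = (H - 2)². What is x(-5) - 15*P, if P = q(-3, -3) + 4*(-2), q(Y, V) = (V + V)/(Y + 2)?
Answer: 79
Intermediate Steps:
q(Y, V) = 2*V/(2 + Y) (q(Y, V) = (2*V)/(2 + Y) = 2*V/(2 + Y))
x(H) = (-2 + H)²
P = -2 (P = 2*(-3)/(2 - 3) + 4*(-2) = 2*(-3)/(-1) - 8 = 2*(-3)*(-1) - 8 = 6 - 8 = -2)
x(-5) - 15*P = (-2 - 5)² - 15*(-2) = (-7)² + 30 = 49 + 30 = 79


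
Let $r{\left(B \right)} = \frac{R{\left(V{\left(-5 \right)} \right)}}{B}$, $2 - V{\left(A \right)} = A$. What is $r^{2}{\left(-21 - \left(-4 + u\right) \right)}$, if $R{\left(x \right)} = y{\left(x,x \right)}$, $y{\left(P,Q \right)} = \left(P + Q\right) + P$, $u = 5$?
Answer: $\frac{441}{484} \approx 0.91116$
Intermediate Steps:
$V{\left(A \right)} = 2 - A$
$y{\left(P,Q \right)} = Q + 2 P$
$R{\left(x \right)} = 3 x$ ($R{\left(x \right)} = x + 2 x = 3 x$)
$r{\left(B \right)} = \frac{21}{B}$ ($r{\left(B \right)} = \frac{3 \left(2 - -5\right)}{B} = \frac{3 \left(2 + 5\right)}{B} = \frac{3 \cdot 7}{B} = \frac{21}{B}$)
$r^{2}{\left(-21 - \left(-4 + u\right) \right)} = \left(\frac{21}{-21 - \left(-4 + 5\right)}\right)^{2} = \left(\frac{21}{-21 - 1}\right)^{2} = \left(\frac{21}{-22}\right)^{2} = \left(21 \left(- \frac{1}{22}\right)\right)^{2} = \left(- \frac{21}{22}\right)^{2} = \frac{441}{484}$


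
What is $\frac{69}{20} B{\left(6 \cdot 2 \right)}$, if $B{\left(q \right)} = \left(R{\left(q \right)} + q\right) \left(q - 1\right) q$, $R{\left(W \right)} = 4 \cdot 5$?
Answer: $\frac{72864}{5} \approx 14573.0$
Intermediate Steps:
$R{\left(W \right)} = 20$
$B{\left(q \right)} = q \left(-1 + q\right) \left(20 + q\right)$ ($B{\left(q \right)} = \left(20 + q\right) \left(q - 1\right) q = \left(20 + q\right) \left(-1 + q\right) q = \left(-1 + q\right) \left(20 + q\right) q = q \left(-1 + q\right) \left(20 + q\right)$)
$\frac{69}{20} B{\left(6 \cdot 2 \right)} = \frac{69}{20} \cdot 6 \cdot 2 \left(-20 + \left(6 \cdot 2\right)^{2} + 19 \cdot 6 \cdot 2\right) = 69 \cdot \frac{1}{20} \cdot 12 \left(-20 + 12^{2} + 19 \cdot 12\right) = \frac{69 \cdot 12 \left(-20 + 144 + 228\right)}{20} = \frac{69 \cdot 12 \cdot 352}{20} = \frac{69}{20} \cdot 4224 = \frac{72864}{5}$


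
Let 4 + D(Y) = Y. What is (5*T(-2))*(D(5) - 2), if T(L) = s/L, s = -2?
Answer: -5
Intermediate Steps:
D(Y) = -4 + Y
T(L) = -2/L
(5*T(-2))*(D(5) - 2) = (5*(-2/(-2)))*((-4 + 5) - 2) = (5*(-2*(-1/2)))*(1 - 2) = (5*1)*(-1) = 5*(-1) = -5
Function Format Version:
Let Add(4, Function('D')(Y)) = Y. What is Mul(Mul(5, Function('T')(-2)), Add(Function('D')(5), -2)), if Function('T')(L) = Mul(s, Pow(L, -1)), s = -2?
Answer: -5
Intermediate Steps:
Function('D')(Y) = Add(-4, Y)
Function('T')(L) = Mul(-2, Pow(L, -1))
Mul(Mul(5, Function('T')(-2)), Add(Function('D')(5), -2)) = Mul(Mul(5, Mul(-2, Pow(-2, -1))), Add(Add(-4, 5), -2)) = Mul(Mul(5, Mul(-2, Rational(-1, 2))), Add(1, -2)) = Mul(Mul(5, 1), -1) = Mul(5, -1) = -5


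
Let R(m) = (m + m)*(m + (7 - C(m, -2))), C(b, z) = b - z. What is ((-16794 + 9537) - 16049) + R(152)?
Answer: -21786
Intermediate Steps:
R(m) = 10*m (R(m) = (m + m)*(m + (7 - (m - 1*(-2)))) = (2*m)*(m + (7 - (m + 2))) = (2*m)*(m + (7 - (2 + m))) = (2*m)*(m + (7 + (-2 - m))) = (2*m)*(m + (5 - m)) = (2*m)*5 = 10*m)
((-16794 + 9537) - 16049) + R(152) = ((-16794 + 9537) - 16049) + 10*152 = (-7257 - 16049) + 1520 = -23306 + 1520 = -21786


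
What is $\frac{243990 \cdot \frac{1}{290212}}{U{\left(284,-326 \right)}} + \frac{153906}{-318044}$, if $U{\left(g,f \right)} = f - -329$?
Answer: $- \frac{1174928097}{5768761583} \approx -0.20367$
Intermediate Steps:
$U{\left(g,f \right)} = 329 + f$ ($U{\left(g,f \right)} = f + 329 = 329 + f$)
$\frac{243990 \cdot \frac{1}{290212}}{U{\left(284,-326 \right)}} + \frac{153906}{-318044} = \frac{243990 \cdot \frac{1}{290212}}{329 - 326} + \frac{153906}{-318044} = \frac{243990 \cdot \frac{1}{290212}}{3} + 153906 \left(- \frac{1}{318044}\right) = \frac{121995}{145106} \cdot \frac{1}{3} - \frac{76953}{159022} = \frac{40665}{145106} - \frac{76953}{159022} = - \frac{1174928097}{5768761583}$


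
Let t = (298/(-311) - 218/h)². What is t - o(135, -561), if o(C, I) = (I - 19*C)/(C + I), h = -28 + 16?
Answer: 71395159715/247218876 ≈ 288.79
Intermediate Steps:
h = -12
o(C, I) = (I - 19*C)/(C + I)
t = 1031116321/3481956 (t = (298/(-311) - 218/(-12))² = (298*(-1/311) - 218*(-1/12))² = (-298/311 + 109/6)² = (32111/1866)² = 1031116321/3481956 ≈ 296.13)
t - o(135, -561) = 1031116321/3481956 - (-561 - 19*135)/(135 - 561) = 1031116321/3481956 - (-561 - 2565)/(-426) = 1031116321/3481956 - (-1)*(-3126)/426 = 1031116321/3481956 - 1*521/71 = 1031116321/3481956 - 521/71 = 71395159715/247218876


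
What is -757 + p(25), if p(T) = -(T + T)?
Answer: -807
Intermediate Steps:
p(T) = -2*T
-757 + p(25) = -757 - 2*25 = -757 - 50 = -807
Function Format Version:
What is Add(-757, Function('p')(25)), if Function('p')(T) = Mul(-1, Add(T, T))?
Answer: -807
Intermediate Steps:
Function('p')(T) = Mul(-2, T) (Function('p')(T) = Mul(-1, Mul(2, T)) = Mul(-2, T))
Add(-757, Function('p')(25)) = Add(-757, Mul(-2, 25)) = Add(-757, -50) = -807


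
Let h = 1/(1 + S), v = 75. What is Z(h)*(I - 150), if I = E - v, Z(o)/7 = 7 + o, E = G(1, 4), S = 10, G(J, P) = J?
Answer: -122304/11 ≈ -11119.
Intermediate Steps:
E = 1
h = 1/11 (h = 1/(1 + 10) = 1/11 ≈ 0.090909)
Z(o) = 49 + 7*o (Z(o) = 7*(7 + o) = 49 + 7*o)
I = -74 (I = 1 - 1*75 = 1 - 75 = -74)
Z(h)*(I - 150) = (49 + 7*(1/11))*(-74 - 150) = (49 + 7/11)*(-224) = (546/11)*(-224) = -122304/11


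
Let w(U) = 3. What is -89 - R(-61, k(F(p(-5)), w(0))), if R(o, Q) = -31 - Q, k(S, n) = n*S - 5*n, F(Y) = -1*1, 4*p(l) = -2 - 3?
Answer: -76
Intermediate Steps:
p(l) = -5/4 (p(l) = (-2 - 3)/4 = (¼)*(-5) = -5/4)
F(Y) = -1
k(S, n) = -5*n + S*n (k(S, n) = S*n - 5*n = -5*n + S*n)
-89 - R(-61, k(F(p(-5)), w(0))) = -89 - (-31 - 3*(-5 - 1)) = -89 - (-31 - 3*(-6)) = -89 - (-31 - 1*(-18)) = -89 - (-31 + 18) = -89 - 1*(-13) = -89 + 13 = -76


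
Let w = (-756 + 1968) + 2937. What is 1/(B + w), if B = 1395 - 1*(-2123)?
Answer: 1/7667 ≈ 0.00013043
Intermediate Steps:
w = 4149 (w = 1212 + 2937 = 4149)
B = 3518 (B = 1395 + 2123 = 3518)
1/(B + w) = 1/(3518 + 4149) = 1/7667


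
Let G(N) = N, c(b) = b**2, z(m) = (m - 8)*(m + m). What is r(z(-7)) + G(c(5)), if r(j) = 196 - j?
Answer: 11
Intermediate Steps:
z(m) = 2*m*(-8 + m) (z(m) = (-8 + m)*(2*m) = 2*m*(-8 + m))
r(z(-7)) + G(c(5)) = (196 - 2*(-7)*(-8 - 7)) + 5**2 = (196 - 2*(-7)*(-15)) + 25 = (196 - 1*210) + 25 = (196 - 210) + 25 = -14 + 25 = 11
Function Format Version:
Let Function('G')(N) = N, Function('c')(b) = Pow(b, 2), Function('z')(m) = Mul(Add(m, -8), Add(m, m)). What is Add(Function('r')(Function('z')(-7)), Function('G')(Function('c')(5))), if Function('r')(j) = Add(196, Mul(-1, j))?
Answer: 11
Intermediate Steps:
Function('z')(m) = Mul(2, m, Add(-8, m)) (Function('z')(m) = Mul(Add(-8, m), Mul(2, m)) = Mul(2, m, Add(-8, m)))
Add(Function('r')(Function('z')(-7)), Function('G')(Function('c')(5))) = Add(Add(196, Mul(-1, Mul(2, -7, Add(-8, -7)))), Pow(5, 2)) = Add(Add(196, Mul(-1, Mul(2, -7, -15))), 25) = Add(Add(196, Mul(-1, 210)), 25) = Add(Add(196, -210), 25) = Add(-14, 25) = 11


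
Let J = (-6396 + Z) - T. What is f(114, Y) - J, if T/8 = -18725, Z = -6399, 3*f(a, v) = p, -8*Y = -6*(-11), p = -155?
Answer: -411170/3 ≈ -1.3706e+5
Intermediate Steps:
Y = -33/4 (Y = -(-3)*(-11)/4 = -⅛*66 = -33/4 ≈ -8.2500)
f(a, v) = -155/3 (f(a, v) = (⅓)*(-155) = -155/3)
T = -149800 (T = 8*(-18725) = -149800)
J = 137005 (J = (-6396 - 6399) - 1*(-149800) = -12795 + 149800 = 137005)
f(114, Y) - J = -155/3 - 1*137005 = -155/3 - 137005 = -411170/3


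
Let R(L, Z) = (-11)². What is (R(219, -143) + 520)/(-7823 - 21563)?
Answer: -641/29386 ≈ -0.021813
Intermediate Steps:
R(L, Z) = 121
(R(219, -143) + 520)/(-7823 - 21563) = (121 + 520)/(-7823 - 21563) = 641/(-29386) = 641*(-1/29386) = -641/29386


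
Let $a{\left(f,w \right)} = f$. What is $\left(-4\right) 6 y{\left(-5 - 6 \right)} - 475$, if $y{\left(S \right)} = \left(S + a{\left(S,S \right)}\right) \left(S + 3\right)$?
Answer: $-4699$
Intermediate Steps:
$y{\left(S \right)} = 2 S \left(3 + S\right)$ ($y{\left(S \right)} = \left(S + S\right) \left(S + 3\right) = 2 S \left(3 + S\right)$)
$\left(-4\right) 6 y{\left(-5 - 6 \right)} - 475 = \left(-4\right) 6 \cdot 2 \left(-5 - 6\right) \left(3 - 11\right) - 475 = - 24 \cdot 2 \left(-5 - 6\right) \left(3 - 11\right) - 475 = - 24 \cdot 2 \left(-11\right) \left(3 - 11\right) - 475 = - 24 \cdot 2 \left(-11\right) \left(-8\right) - 475 = \left(-24\right) 176 - 475 = -4224 - 475 = -4699$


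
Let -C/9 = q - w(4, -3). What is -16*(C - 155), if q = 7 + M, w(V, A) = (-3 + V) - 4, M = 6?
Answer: 4784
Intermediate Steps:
w(V, A) = -7 + V
q = 13 (q = 7 + 6 = 13)
C = -144 (C = -9*(13 - (-7 + 4)) = -9*(13 - 1*(-3)) = -9*(13 + 3) = -9*16 = -144)
-16*(C - 155) = -16*(-144 - 155) = -16*(-299) = 4784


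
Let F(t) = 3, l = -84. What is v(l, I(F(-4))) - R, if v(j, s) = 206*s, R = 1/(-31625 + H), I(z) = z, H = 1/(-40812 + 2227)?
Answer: 754114925453/1220250626 ≈ 618.00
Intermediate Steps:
H = -1/38585 (H = 1/(-38585) = -1/38585 ≈ -2.5917e-5)
R = -38585/1220250626 (R = 1/(-31625 - 1/38585) = 1/(-1220250626/38585) = -38585/1220250626 ≈ -3.1621e-5)
v(l, I(F(-4))) - R = 206*3 - 1*(-38585/1220250626) = 618 + 38585/1220250626 = 754114925453/1220250626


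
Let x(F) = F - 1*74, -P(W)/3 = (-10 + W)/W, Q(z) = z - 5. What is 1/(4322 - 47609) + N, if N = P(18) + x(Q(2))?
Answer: -1130272/14429 ≈ -78.333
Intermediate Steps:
Q(z) = -5 + z
P(W) = -3*(-10 + W)/W
x(F) = -74 + F (x(F) = F - 74 = -74 + F)
N = -235/3 (N = (-3 + 30/18) + (-74 + (-5 + 2)) = (-3 + 30*(1/18)) + (-74 - 3) = (-3 + 5/3) - 77 = -4/3 - 77 = -235/3 ≈ -78.333)
1/(4322 - 47609) + N = 1/(4322 - 47609) - 235/3 = 1/(-43287) - 235/3 = -1/43287 - 235/3 = -1130272/14429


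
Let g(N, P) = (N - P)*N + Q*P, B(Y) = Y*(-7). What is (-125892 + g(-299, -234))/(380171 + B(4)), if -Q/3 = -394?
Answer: -383045/380143 ≈ -1.0076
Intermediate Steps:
Q = 1182 (Q = -3*(-394) = 1182)
B(Y) = -7*Y
g(N, P) = 1182*P + N*(N - P) (g(N, P) = (N - P)*N + 1182*P = N*(N - P) + 1182*P = 1182*P + N*(N - P))
(-125892 + g(-299, -234))/(380171 + B(4)) = (-125892 + ((-299)**2 + 1182*(-234) - 1*(-299)*(-234)))/(380171 - 7*4) = (-125892 + (89401 - 276588 - 69966))/(380171 - 28) = (-125892 - 257153)/380143 = -383045*1/380143 = -383045/380143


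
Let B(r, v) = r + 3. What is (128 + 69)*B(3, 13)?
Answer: 1182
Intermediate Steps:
B(r, v) = 3 + r
(128 + 69)*B(3, 13) = (128 + 69)*(3 + 3) = 197*6 = 1182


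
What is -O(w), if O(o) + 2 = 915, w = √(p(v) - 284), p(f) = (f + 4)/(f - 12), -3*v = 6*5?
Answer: -913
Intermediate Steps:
v = -10 (v = -2*5 = -⅓*30 = -10)
p(f) = (4 + f)/(-12 + f)
w = I*√34331/11 (w = √((4 - 10)/(-12 - 10) - 284) = √(-6/(-22) - 284) = √(-1/22*(-6) - 284) = √(3/11 - 284) = √(-3121/11) = I*√34331/11 ≈ 16.844*I)
O(o) = 913 (O(o) = -2 + 915 = 913)
-O(w) = -1*913 = -913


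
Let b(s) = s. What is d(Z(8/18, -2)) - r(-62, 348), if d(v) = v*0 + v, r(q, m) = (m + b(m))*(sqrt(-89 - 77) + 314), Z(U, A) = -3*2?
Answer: -218550 - 696*I*sqrt(166) ≈ -2.1855e+5 - 8967.3*I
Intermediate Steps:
Z(U, A) = -6
r(q, m) = 2*m*(314 + I*sqrt(166)) (r(q, m) = (m + m)*(sqrt(-89 - 77) + 314) = (2*m)*(sqrt(-166) + 314) = (2*m)*(I*sqrt(166) + 314) = (2*m)*(314 + I*sqrt(166)) = 2*m*(314 + I*sqrt(166)))
d(v) = v (d(v) = 0 + v = v)
d(Z(8/18, -2)) - r(-62, 348) = -6 - 2*348*(314 + I*sqrt(166)) = -6 - (218544 + 696*I*sqrt(166)) = -6 + (-218544 - 696*I*sqrt(166)) = -218550 - 696*I*sqrt(166)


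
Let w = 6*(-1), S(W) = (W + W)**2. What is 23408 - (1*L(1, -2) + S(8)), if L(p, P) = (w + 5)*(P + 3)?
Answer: 23153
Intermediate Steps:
S(W) = 4*W**2 (S(W) = (2*W)**2 = 4*W**2)
w = -6
L(p, P) = -3 - P (L(p, P) = (-6 + 5)*(P + 3) = -(3 + P) = -3 - P)
23408 - (1*L(1, -2) + S(8)) = 23408 - (1*(-3 - 1*(-2)) + 4*8**2) = 23408 - (1*(-3 + 2) + 4*64) = 23408 - (1*(-1) + 256) = 23408 - (-1 + 256) = 23408 - 1*255 = 23408 - 255 = 23153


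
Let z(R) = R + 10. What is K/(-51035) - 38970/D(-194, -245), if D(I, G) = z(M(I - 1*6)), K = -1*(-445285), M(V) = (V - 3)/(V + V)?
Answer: -17720113619/4766669 ≈ -3717.5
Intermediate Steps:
M(V) = (-3 + V)/(2*V) (M(V) = (-3 + V)/((2*V)) = (-3 + V)*(1/(2*V)) = (-3 + V)/(2*V))
K = 445285
z(R) = 10 + R
D(I, G) = 10 + (-9 + I)/(2*(-6 + I)) (D(I, G) = 10 + (-3 + (I - 1*6))/(2*(I - 1*6)) = 10 + (-3 + (I - 6))/(2*(I - 6)) = 10 + (-3 + (-6 + I))/(2*(-6 + I)) = 10 + (-9 + I)/(2*(-6 + I)))
K/(-51035) - 38970/D(-194, -245) = 445285/(-51035) - 38970*2*(-6 - 194)/(3*(-43 + 7*(-194))) = 445285*(-1/51035) - 38970*(-400/(3*(-43 - 1358))) = -89057/10207 - 38970/((3/2)*(-1/200)*(-1401)) = -89057/10207 - 38970/4203/400 = -89057/10207 - 38970*400/4203 = -89057/10207 - 1732000/467 = -17720113619/4766669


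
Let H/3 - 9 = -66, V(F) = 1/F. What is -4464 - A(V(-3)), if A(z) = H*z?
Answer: -4521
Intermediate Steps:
H = -171 (H = 27 + 3*(-66) = 27 - 198 = -171)
A(z) = -171*z
-4464 - A(V(-3)) = -4464 - (-171)/(-3) = -4464 - (-171)*(-1)/3 = -4464 - 1*57 = -4464 - 57 = -4521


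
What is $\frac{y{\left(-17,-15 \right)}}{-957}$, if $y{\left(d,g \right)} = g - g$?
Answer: $0$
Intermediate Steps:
$y{\left(d,g \right)} = 0$
$\frac{y{\left(-17,-15 \right)}}{-957} = \frac{0}{-957} = 0 \left(- \frac{1}{957}\right) = 0$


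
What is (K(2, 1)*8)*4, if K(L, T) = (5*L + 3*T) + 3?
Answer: 512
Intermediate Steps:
K(L, T) = 3 + 3*T + 5*L (K(L, T) = (3*T + 5*L) + 3 = 3 + 3*T + 5*L)
(K(2, 1)*8)*4 = ((3 + 3*1 + 5*2)*8)*4 = ((3 + 3 + 10)*8)*4 = (16*8)*4 = 128*4 = 512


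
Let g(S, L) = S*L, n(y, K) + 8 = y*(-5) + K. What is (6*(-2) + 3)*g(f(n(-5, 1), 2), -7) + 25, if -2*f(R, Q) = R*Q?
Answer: -1109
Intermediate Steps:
n(y, K) = -8 + K - 5*y (n(y, K) = -8 + (y*(-5) + K) = -8 + (-5*y + K) = -8 + (K - 5*y) = -8 + K - 5*y)
f(R, Q) = -Q*R/2 (f(R, Q) = -R*Q/2 = -Q*R/2)
g(S, L) = L*S
(6*(-2) + 3)*g(f(n(-5, 1), 2), -7) + 25 = (6*(-2) + 3)*(-(-7)*2*(-8 + 1 - 5*(-5))/2) + 25 = (-12 + 3)*(-(-7)*2*(-8 + 1 + 25)/2) + 25 = -(-63)*(-½*2*18) + 25 = -(-63)*(-18) + 25 = -9*126 + 25 = -1134 + 25 = -1109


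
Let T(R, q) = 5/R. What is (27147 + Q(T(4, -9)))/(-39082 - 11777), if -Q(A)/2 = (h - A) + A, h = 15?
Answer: -3013/5651 ≈ -0.53318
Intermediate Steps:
Q(A) = -30 (Q(A) = -2*((15 - A) + A) = -2*15 = -30)
(27147 + Q(T(4, -9)))/(-39082 - 11777) = (27147 - 30)/(-39082 - 11777) = 27117/(-50859) = 27117*(-1/50859) = -3013/5651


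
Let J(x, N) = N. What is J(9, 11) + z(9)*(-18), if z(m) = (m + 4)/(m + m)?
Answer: -2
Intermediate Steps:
z(m) = (4 + m)/(2*m) (z(m) = (4 + m)/((2*m)) = (4 + m)*(1/(2*m)) = (4 + m)/(2*m))
J(9, 11) + z(9)*(-18) = 11 + ((½)*(4 + 9)/9)*(-18) = 11 + ((½)*(⅑)*13)*(-18) = 11 + (13/18)*(-18) = 11 - 13 = -2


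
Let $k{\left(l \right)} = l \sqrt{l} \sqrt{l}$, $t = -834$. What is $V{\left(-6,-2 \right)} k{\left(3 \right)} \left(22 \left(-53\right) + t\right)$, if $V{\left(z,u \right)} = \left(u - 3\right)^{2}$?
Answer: $-450000$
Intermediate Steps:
$V{\left(z,u \right)} = \left(-3 + u\right)^{2}$
$k{\left(l \right)} = l^{2}$ ($k{\left(l \right)} = l^{\frac{3}{2}} \sqrt{l} = l^{2}$)
$V{\left(-6,-2 \right)} k{\left(3 \right)} \left(22 \left(-53\right) + t\right) = \left(-3 - 2\right)^{2} \cdot 3^{2} \left(22 \left(-53\right) - 834\right) = \left(-5\right)^{2} \cdot 9 \left(-1166 - 834\right) = 25 \cdot 9 \left(-2000\right) = 225 \left(-2000\right) = -450000$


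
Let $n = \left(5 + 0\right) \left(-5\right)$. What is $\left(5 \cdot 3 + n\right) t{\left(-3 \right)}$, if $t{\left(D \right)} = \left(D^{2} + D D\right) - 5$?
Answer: $-130$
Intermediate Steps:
$t{\left(D \right)} = -5 + 2 D^{2}$ ($t{\left(D \right)} = \left(D^{2} + D^{2}\right) - 5 = 2 D^{2} - 5 = -5 + 2 D^{2}$)
$n = -25$ ($n = 5 \left(-5\right) = -25$)
$\left(5 \cdot 3 + n\right) t{\left(-3 \right)} = \left(5 \cdot 3 - 25\right) \left(-5 + 2 \left(-3\right)^{2}\right) = \left(15 - 25\right) \left(-5 + 2 \cdot 9\right) = - 10 \left(-5 + 18\right) = \left(-10\right) 13 = -130$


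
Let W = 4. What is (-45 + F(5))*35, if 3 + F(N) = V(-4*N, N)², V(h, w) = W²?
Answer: 7280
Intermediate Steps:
V(h, w) = 16 (V(h, w) = 4² = 16)
F(N) = 253 (F(N) = -3 + 16² = -3 + 256 = 253)
(-45 + F(5))*35 = (-45 + 253)*35 = 208*35 = 7280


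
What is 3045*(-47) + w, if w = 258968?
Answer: 115853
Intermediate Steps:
3045*(-47) + w = 3045*(-47) + 258968 = -143115 + 258968 = 115853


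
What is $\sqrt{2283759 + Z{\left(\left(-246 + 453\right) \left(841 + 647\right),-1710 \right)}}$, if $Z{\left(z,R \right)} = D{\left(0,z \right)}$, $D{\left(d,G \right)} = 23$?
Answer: $\sqrt{2283782} \approx 1511.2$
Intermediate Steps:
$Z{\left(z,R \right)} = 23$
$\sqrt{2283759 + Z{\left(\left(-246 + 453\right) \left(841 + 647\right),-1710 \right)}} = \sqrt{2283759 + 23} = \sqrt{2283782}$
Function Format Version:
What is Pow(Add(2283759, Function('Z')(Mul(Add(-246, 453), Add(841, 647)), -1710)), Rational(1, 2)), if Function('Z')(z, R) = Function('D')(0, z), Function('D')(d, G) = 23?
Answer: Pow(2283782, Rational(1, 2)) ≈ 1511.2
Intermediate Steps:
Function('Z')(z, R) = 23
Pow(Add(2283759, Function('Z')(Mul(Add(-246, 453), Add(841, 647)), -1710)), Rational(1, 2)) = Pow(Add(2283759, 23), Rational(1, 2)) = Pow(2283782, Rational(1, 2))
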